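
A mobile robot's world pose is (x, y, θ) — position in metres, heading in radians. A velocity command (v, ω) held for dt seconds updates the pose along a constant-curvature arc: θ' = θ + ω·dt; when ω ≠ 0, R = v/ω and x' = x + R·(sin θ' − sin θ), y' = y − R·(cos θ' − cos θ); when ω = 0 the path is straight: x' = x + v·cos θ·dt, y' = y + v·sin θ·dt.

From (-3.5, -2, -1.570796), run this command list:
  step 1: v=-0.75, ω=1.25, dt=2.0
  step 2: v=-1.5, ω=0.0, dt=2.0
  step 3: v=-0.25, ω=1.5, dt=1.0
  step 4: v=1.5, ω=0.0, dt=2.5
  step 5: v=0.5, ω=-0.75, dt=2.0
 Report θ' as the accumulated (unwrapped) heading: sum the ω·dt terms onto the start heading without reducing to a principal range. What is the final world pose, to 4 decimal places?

(-9.2879, -0.9155, 0.9292)

step 1: θ'=0.9292 (R=-0.6000) → pose (-4.5807, -1.6409, 0.9292)
step 2: θ'=0.9292 (straight) → pose (-6.3761, -4.0443, 0.9292)
step 3: θ'=2.4292 (R=-0.1667) → pose (-6.3515, -4.2702, 2.4292)
step 4: θ'=2.4292 (straight) → pose (-9.1895, -1.8191, 2.4292)
step 5: θ'=0.9292 (R=-0.6667) → pose (-9.2879, -0.9155, 0.9292)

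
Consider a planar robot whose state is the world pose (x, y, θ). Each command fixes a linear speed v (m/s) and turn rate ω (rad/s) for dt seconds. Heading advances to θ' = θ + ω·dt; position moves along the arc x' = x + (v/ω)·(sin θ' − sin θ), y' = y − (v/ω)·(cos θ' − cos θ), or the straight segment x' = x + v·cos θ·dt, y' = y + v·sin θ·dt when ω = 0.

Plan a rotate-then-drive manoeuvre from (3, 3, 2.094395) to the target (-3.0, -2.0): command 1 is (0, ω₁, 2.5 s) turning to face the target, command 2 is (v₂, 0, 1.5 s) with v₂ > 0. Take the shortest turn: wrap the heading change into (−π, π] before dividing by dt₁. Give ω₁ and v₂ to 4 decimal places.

heading to target = atan2(-2−3, -3−3) = -2.4469
Δθ = wrap(-2.4469 − 2.0944) = 1.7419; ω₁ = Δθ/dt₁ = 0.6968
distance = √((-3−3)² + (-2−3)²) = 7.8102; v₂ = distance/dt₂ = 5.2068

ω₁ = 0.6968, v₂ = 5.2068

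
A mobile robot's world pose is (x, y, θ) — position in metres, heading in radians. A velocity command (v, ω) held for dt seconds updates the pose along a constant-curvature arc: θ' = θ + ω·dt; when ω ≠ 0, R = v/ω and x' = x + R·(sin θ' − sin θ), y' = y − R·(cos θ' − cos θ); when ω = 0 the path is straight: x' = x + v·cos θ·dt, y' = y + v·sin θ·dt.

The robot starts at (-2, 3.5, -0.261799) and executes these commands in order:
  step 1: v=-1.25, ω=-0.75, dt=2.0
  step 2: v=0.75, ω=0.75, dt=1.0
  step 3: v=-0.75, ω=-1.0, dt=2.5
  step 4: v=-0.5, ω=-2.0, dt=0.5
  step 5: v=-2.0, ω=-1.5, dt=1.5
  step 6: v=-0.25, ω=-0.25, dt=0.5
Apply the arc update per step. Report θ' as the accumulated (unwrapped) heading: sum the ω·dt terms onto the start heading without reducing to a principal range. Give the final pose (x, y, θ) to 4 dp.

(-4.0370, 4.2350, -6.8868)

step 1: θ'=-1.7618 (R=1.6667) → pose (-3.2050, 5.4263, -1.7618)
step 2: θ'=-1.0118 (R=1.0000) → pose (-3.0710, 4.7061, -1.0118)
step 3: θ'=-3.5118 (R=0.7500) → pose (-2.1638, 5.8030, -3.5118)
step 4: θ'=-4.5118 (R=0.2500) → pose (-2.0092, 5.6198, -4.5118)
step 5: θ'=-6.7618 (R=1.3333) → pose (-3.9299, 4.1706, -6.7618)
step 6: θ'=-6.8868 (R=1.0000) → pose (-4.0370, 4.2350, -6.8868)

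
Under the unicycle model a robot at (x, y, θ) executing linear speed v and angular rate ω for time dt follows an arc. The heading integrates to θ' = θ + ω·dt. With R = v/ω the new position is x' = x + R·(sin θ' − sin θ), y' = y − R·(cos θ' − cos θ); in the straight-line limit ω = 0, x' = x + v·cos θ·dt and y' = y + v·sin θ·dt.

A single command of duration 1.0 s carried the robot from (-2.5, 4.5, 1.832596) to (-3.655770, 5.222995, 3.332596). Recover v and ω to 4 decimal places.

v = 1.5000, ω = 1.5000

Δθ = 3.332596 − 1.832596 = 1.500000
ω = Δθ/dt = 1.500000/1.0 = 1.5000
R = Δx/(sin θ' − sin θ) = 1.0000
v = R·ω = 1.0000·1.5000 = 1.5000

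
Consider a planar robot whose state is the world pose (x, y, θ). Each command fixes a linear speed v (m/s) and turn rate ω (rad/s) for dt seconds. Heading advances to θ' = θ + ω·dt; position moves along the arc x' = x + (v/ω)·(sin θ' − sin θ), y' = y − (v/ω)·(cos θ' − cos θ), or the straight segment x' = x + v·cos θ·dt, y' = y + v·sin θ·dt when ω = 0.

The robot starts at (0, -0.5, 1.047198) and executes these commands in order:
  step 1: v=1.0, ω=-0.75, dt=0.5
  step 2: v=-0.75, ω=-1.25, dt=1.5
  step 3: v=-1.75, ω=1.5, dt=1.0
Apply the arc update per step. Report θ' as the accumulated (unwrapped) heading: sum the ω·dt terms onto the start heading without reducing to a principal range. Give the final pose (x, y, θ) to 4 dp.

(-2.0392, 0.8261, 0.2972)

step 1: θ'=0.6722 (R=-1.3333) → pose (0.3244, -0.1234, 0.6722)
step 2: θ'=-1.2028 (R=0.6000) → pose (-0.6090, 0.1302, -1.2028)
step 3: θ'=0.2972 (R=-1.1667) → pose (-2.0392, 0.8261, 0.2972)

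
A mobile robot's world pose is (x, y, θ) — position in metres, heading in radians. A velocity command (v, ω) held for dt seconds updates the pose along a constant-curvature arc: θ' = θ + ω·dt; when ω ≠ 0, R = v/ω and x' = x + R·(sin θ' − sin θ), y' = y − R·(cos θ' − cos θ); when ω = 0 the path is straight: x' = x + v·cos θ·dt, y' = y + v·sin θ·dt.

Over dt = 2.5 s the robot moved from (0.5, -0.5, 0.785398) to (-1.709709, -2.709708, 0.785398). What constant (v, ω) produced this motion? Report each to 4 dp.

Δθ = 0.785398 − 0.785398 = 0.000000
ω = Δθ/dt = 0.000000/2.5 = 0.0000
ω = 0 → v = (Δx·cos θ + Δy·sin θ)/dt = -1.2500

v = -1.2500, ω = 0.0000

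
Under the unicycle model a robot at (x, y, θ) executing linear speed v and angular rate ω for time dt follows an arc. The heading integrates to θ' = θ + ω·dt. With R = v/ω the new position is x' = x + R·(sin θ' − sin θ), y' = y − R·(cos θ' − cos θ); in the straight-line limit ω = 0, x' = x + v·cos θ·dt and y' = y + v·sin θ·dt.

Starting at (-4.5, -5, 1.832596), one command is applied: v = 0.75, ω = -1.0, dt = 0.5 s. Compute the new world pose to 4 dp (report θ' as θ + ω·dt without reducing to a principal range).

θ' = 1.8326 + -1.0·0.5 = 1.3326
R = v/ω = 0.75/-1.0 = -0.7500
x' = -4.5 + -0.7500·(sin 1.3326 − sin 1.8326) = -4.5044
y' = -5 − -0.7500·(cos 1.3326 − cos 1.8326) = -4.6289

(-4.5044, -4.6289, 1.3326)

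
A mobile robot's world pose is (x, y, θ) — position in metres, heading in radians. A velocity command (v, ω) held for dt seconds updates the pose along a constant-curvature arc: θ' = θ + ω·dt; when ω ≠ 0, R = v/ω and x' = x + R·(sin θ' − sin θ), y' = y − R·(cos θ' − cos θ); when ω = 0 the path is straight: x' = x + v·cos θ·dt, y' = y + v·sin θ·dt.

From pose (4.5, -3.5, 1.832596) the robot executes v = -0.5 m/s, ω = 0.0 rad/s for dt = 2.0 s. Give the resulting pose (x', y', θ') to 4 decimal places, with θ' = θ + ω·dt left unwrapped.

θ' = 1.8326 + 0.0·2.0 = 1.8326
ω = 0 → straight: x' = 4.5 + -0.5·cos(1.8326)·2.0 = 4.7588
y' = -3.5 + -0.5·sin(1.8326)·2.0 = -4.4659

(4.7588, -4.4659, 1.8326)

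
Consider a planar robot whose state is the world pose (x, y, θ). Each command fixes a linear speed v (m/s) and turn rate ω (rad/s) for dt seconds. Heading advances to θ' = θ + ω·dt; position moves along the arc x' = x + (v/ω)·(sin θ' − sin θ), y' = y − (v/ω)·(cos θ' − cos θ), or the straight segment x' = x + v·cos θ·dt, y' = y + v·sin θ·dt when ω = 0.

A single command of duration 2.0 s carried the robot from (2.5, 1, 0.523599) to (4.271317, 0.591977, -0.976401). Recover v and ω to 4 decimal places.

Δθ = -0.976401 − 0.523599 = -1.500000
ω = Δθ/dt = -1.500000/2.0 = -0.7500
R = Δx/(sin θ' − sin θ) = -1.3333
v = R·ω = -1.3333·-0.7500 = 1.0000

v = 1.0000, ω = -0.7500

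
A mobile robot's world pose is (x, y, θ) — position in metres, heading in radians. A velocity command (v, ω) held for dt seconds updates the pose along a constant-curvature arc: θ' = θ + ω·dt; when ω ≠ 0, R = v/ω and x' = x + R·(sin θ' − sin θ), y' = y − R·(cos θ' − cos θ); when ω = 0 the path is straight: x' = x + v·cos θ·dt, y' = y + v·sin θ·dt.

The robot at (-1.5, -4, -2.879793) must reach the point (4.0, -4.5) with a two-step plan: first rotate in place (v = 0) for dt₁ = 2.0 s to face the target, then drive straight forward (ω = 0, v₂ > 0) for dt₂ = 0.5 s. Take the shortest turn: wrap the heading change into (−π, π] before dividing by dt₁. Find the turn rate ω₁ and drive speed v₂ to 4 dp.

ω₁ = 1.3946, v₂ = 11.0454

heading to target = atan2(-4.5−-4, 4−-1.5) = -0.0907
Δθ = wrap(-0.0907 − -2.8798) = 2.7891; ω₁ = Δθ/dt₁ = 1.3946
distance = √((4−-1.5)² + (-4.5−-4)²) = 5.5227; v₂ = distance/dt₂ = 11.0454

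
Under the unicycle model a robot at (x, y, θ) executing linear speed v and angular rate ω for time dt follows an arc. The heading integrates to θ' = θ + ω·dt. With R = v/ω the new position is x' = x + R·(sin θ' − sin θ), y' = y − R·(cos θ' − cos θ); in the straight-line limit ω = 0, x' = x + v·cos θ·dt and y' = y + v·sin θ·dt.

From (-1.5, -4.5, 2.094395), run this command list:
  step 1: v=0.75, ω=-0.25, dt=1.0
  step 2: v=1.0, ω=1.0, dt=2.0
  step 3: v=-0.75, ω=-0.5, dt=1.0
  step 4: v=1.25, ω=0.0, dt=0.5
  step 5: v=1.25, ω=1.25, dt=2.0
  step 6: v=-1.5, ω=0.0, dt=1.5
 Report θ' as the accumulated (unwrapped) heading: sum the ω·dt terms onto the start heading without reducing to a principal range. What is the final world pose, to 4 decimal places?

(-5.6046, -4.0478, 5.8444)

step 1: θ'=1.8444 (R=-3.0000) → pose (-1.7903, -3.8106, 1.8444)
step 2: θ'=3.8444 (R=1.0000) → pose (-3.3995, -3.3178, 3.8444)
step 3: θ'=3.3444 (R=1.5000) → pose (-2.7321, -2.9931, 3.3444)
step 4: θ'=3.3444 (straight) → pose (-3.3443, -3.1189, 3.3444)
step 5: θ'=5.8444 (R=1.0000) → pose (-3.5677, -5.0037, 5.8444)
step 6: θ'=5.8444 (straight) → pose (-5.6046, -4.0478, 5.8444)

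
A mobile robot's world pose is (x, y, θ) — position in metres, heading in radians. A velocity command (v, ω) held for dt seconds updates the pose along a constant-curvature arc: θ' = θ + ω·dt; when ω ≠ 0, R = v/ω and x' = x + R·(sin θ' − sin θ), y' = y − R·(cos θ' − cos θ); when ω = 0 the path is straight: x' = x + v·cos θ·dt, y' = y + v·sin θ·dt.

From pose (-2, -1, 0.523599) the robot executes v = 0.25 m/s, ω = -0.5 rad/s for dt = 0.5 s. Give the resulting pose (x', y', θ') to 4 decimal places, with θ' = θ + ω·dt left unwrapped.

θ' = 0.5236 + -0.5·0.5 = 0.2736
R = v/ω = 0.25/-0.5 = -0.5000
x' = -2 + -0.5000·(sin 0.2736 − sin 0.5236) = -1.8851
y' = -1 − -0.5000·(cos 0.2736 − cos 0.5236) = -0.9516

(-1.8851, -0.9516, 0.2736)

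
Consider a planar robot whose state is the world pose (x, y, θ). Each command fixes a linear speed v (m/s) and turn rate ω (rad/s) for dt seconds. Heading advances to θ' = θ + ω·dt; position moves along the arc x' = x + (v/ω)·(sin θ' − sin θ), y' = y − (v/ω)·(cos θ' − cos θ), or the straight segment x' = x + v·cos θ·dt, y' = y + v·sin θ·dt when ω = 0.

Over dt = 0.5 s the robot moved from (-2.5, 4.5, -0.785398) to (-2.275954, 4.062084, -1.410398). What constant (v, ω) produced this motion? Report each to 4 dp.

v = 1.0000, ω = -1.2500

Δθ = -1.410398 − -0.785398 = -0.625000
ω = Δθ/dt = -0.625000/0.5 = -1.2500
R = −Δy/(cos θ' − cos θ) = -0.8000
v = R·ω = -0.8000·-1.2500 = 1.0000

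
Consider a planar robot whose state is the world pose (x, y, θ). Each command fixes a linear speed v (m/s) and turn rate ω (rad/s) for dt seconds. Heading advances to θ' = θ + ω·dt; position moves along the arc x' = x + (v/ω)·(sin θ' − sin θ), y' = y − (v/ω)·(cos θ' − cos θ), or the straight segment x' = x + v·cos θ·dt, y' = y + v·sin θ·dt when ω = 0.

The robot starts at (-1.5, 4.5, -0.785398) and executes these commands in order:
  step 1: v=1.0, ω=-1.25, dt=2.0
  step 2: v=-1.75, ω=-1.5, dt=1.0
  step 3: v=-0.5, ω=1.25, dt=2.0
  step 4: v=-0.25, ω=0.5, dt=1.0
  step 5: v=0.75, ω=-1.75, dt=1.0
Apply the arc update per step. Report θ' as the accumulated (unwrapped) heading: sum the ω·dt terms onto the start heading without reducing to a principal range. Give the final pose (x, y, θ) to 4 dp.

(-0.9552, 1.5282, -3.5354)

step 1: θ'=-3.2854 (R=-0.8000) → pose (-2.1803, 3.1426, -3.2854)
step 2: θ'=-4.7854 (R=1.1667) → pose (-1.1840, 1.9028, -4.7854)
step 3: θ'=-2.2854 (R=-0.4000) → pose (-0.4829, 1.6115, -2.2854)
step 4: θ'=-1.7854 (R=-0.5000) → pose (-0.3720, 1.8327, -1.7854)
step 5: θ'=-3.5354 (R=-0.4286) → pose (-0.9552, 1.5282, -3.5354)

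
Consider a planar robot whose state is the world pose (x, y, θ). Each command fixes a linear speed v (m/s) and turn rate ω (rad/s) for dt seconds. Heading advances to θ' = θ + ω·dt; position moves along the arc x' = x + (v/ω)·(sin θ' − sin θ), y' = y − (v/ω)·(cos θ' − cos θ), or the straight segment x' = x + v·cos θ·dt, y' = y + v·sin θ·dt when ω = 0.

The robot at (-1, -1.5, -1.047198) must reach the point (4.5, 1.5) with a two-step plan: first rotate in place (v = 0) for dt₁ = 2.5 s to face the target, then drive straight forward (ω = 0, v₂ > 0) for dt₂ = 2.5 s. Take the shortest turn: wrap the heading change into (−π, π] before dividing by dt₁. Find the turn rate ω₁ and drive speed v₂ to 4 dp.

ω₁ = 0.6186, v₂ = 2.5060

heading to target = atan2(1.5−-1.5, 4.5−-1) = 0.4993
Δθ = wrap(0.4993 − -1.0472) = 1.5465; ω₁ = Δθ/dt₁ = 0.6186
distance = √((4.5−-1)² + (1.5−-1.5)²) = 6.2650; v₂ = distance/dt₂ = 2.5060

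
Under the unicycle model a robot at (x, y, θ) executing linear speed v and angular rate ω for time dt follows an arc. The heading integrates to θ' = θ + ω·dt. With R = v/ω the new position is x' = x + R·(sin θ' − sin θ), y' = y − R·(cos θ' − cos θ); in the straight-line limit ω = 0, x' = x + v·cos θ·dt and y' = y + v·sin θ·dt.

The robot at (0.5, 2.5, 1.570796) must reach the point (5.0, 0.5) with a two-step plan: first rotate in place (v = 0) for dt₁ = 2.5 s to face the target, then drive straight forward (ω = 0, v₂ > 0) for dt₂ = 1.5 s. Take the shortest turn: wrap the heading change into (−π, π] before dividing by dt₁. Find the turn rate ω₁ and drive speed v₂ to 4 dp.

heading to target = atan2(0.5−2.5, 5−0.5) = -0.4182
Δθ = wrap(-0.4182 − 1.5708) = -1.9890; ω₁ = Δθ/dt₁ = -0.7956
distance = √((5−0.5)² + (0.5−2.5)²) = 4.9244; v₂ = distance/dt₂ = 3.2830

ω₁ = -0.7956, v₂ = 3.2830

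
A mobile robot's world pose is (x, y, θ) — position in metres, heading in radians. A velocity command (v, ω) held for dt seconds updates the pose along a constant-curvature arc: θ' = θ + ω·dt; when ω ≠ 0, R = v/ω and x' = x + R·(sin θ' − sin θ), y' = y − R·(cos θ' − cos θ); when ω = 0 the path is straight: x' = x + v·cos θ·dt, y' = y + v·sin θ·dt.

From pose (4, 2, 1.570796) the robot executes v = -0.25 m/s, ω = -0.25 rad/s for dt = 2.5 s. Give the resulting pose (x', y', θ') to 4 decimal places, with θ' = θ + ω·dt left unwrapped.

θ' = 1.5708 + -0.25·2.5 = 0.9458
R = v/ω = -0.25/-0.25 = 1.0000
x' = 4 + 1.0000·(sin 0.9458 − sin 1.5708) = 3.8110
y' = 2 − 1.0000·(cos 0.9458 − cos 1.5708) = 1.4149

(3.8110, 1.4149, 0.9458)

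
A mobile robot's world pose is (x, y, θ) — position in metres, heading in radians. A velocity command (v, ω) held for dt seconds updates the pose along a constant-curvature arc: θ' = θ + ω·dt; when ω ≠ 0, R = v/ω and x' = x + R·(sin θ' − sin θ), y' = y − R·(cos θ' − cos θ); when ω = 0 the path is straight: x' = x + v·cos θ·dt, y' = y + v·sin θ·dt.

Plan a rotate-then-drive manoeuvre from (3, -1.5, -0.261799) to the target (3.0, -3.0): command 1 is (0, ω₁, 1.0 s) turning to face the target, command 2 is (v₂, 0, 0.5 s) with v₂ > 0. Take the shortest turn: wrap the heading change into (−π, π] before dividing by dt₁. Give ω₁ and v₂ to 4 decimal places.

heading to target = atan2(-3−-1.5, 3−3) = -1.5708
Δθ = wrap(-1.5708 − -0.2618) = -1.3090; ω₁ = Δθ/dt₁ = -1.3090
distance = √((3−3)² + (-3−-1.5)²) = 1.5000; v₂ = distance/dt₂ = 3.0000

ω₁ = -1.3090, v₂ = 3.0000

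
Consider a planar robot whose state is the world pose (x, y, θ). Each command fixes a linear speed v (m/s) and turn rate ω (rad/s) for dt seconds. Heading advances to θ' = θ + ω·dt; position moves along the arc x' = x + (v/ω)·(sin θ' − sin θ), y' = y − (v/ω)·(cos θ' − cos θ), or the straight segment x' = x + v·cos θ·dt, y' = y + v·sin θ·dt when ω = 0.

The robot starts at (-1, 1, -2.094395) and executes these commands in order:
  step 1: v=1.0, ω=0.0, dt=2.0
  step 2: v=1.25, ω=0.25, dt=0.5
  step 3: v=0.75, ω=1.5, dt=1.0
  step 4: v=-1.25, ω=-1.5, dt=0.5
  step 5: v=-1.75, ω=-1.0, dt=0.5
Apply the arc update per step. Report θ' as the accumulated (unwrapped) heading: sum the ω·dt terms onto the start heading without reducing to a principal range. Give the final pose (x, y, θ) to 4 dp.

(-2.5364, -0.6136, -1.7194)

step 1: θ'=-2.0944 (straight) → pose (-2.0000, -0.7321, -2.0944)
step 2: θ'=-1.9694 (R=5.0000) → pose (-2.2779, -1.2914, -1.9694)
step 3: θ'=-0.4694 (R=0.5000) → pose (-2.0433, -1.9314, -0.4694)
step 4: θ'=-1.2194 (R=0.8333) → pose (-2.4487, -1.4750, -1.2194)
step 5: θ'=-1.7194 (R=1.7500) → pose (-2.5364, -0.6136, -1.7194)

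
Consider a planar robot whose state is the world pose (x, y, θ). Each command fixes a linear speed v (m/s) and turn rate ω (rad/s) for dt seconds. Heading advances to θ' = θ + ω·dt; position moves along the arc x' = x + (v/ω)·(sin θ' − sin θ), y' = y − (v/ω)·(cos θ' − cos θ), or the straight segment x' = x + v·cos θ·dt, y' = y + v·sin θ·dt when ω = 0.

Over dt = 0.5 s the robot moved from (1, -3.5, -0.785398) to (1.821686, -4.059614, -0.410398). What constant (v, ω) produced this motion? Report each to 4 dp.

Δθ = -0.410398 − -0.785398 = 0.375000
ω = Δθ/dt = 0.375000/0.5 = 0.7500
R = Δx/(sin θ' − sin θ) = 2.6667
v = R·ω = 2.6667·0.7500 = 2.0000

v = 2.0000, ω = 0.7500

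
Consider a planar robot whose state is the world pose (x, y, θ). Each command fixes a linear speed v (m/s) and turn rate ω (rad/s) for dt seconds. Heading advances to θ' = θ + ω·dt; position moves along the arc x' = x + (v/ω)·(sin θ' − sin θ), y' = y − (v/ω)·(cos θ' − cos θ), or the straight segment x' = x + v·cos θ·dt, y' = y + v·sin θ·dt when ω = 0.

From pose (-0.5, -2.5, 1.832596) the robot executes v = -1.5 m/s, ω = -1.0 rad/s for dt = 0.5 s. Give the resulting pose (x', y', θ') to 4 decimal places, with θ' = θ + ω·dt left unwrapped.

(-0.4912, -3.2422, 1.3326)

θ' = 1.8326 + -1.0·0.5 = 1.3326
R = v/ω = -1.5/-1.0 = 1.5000
x' = -0.5 + 1.5000·(sin 1.3326 − sin 1.8326) = -0.4912
y' = -2.5 − 1.5000·(cos 1.3326 − cos 1.8326) = -3.2422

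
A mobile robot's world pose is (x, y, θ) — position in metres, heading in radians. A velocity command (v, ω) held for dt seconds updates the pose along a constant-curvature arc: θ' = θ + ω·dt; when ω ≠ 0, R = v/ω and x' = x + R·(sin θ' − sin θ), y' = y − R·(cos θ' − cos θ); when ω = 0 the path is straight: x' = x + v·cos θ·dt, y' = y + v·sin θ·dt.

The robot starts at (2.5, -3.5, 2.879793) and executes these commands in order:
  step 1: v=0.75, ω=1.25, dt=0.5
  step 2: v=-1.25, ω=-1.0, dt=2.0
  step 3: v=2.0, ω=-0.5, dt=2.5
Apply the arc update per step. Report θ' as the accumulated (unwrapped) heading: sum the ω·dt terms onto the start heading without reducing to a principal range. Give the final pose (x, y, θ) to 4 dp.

step 1: θ'=3.5048 (R=0.6000) → pose (2.1315, -3.5187, 3.5048)
step 2: θ'=1.5048 (R=1.2500) → pose (3.8229, -4.7696, 1.5048)
step 3: θ'=0.2548 (R=-4.0000) → pose (6.8060, -1.1626, 0.2548)

(6.8060, -1.1626, 0.2548)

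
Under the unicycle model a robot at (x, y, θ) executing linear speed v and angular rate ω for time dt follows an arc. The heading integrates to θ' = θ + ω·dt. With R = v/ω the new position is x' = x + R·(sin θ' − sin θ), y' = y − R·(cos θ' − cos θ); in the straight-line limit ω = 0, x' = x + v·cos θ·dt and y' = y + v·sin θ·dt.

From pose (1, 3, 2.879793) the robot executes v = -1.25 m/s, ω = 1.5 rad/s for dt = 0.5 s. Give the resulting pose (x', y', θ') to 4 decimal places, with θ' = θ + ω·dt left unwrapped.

θ' = 2.8798 + 1.5·0.5 = 3.6298
R = v/ω = -1.25/1.5 = -0.8333
x' = 1 + -0.8333·(sin 3.6298 − sin 2.8798) = 1.6065
y' = 3 − -0.8333·(cos 3.6298 − cos 2.8798) = 3.0690

(1.6065, 3.0690, 3.6298)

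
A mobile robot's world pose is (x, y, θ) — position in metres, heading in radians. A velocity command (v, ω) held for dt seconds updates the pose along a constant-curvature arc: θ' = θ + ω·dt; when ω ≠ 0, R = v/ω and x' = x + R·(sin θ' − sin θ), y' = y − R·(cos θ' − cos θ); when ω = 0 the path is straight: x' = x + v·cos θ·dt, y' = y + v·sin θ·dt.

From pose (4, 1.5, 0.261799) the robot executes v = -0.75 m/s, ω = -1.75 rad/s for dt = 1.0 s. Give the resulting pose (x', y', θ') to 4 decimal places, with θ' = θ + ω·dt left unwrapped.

θ' = 0.2618 + -1.75·1.0 = -1.4882
R = v/ω = -0.75/-1.75 = 0.4286
x' = 4 + 0.4286·(sin -1.4882 − sin 0.2618) = 3.4620
y' = 1.5 − 0.4286·(cos -1.4882 − cos 0.2618) = 1.8786

(3.4620, 1.8786, -1.4882)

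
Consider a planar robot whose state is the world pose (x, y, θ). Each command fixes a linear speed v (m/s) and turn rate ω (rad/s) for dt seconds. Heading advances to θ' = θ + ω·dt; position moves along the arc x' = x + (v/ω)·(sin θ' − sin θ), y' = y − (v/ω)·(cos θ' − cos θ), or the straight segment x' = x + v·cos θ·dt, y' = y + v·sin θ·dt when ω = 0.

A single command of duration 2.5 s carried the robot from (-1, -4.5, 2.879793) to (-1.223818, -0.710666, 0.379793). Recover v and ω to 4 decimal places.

Δθ = 0.379793 − 2.879793 = -2.500000
ω = Δθ/dt = -2.500000/2.5 = -1.0000
R = −Δy/(cos θ' − cos θ) = -2.0000
v = R·ω = -2.0000·-1.0000 = 2.0000

v = 2.0000, ω = -1.0000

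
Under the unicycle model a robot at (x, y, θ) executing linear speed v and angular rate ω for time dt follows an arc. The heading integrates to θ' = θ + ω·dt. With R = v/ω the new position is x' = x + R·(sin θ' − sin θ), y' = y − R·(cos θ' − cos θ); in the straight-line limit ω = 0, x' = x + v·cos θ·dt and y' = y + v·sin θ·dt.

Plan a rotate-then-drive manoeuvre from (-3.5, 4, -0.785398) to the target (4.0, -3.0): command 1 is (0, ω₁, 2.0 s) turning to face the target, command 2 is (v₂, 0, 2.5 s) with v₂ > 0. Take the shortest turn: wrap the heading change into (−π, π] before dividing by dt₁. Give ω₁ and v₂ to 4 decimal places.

ω₁ = 0.0172, v₂ = 4.1037

heading to target = atan2(-3−4, 4−-3.5) = -0.7509
Δθ = wrap(-0.7509 − -0.7854) = 0.0345; ω₁ = Δθ/dt₁ = 0.0172
distance = √((4−-3.5)² + (-3−4)²) = 10.2591; v₂ = distance/dt₂ = 4.1037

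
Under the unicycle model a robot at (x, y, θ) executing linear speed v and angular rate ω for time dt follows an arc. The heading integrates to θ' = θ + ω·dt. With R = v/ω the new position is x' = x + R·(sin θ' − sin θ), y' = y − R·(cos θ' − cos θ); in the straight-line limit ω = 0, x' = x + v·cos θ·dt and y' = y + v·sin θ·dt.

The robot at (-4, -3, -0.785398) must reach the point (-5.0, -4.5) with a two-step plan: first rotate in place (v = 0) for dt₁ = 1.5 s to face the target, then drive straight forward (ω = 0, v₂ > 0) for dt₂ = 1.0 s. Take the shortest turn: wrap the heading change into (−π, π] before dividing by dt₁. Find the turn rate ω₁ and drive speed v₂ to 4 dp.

heading to target = atan2(-4.5−-3, -5−-4) = -2.1588
Δθ = wrap(-2.1588 − -0.7854) = -1.3734; ω₁ = Δθ/dt₁ = -0.9156
distance = √((-5−-4)² + (-4.5−-3)²) = 1.8028; v₂ = distance/dt₂ = 1.8028

ω₁ = -0.9156, v₂ = 1.8028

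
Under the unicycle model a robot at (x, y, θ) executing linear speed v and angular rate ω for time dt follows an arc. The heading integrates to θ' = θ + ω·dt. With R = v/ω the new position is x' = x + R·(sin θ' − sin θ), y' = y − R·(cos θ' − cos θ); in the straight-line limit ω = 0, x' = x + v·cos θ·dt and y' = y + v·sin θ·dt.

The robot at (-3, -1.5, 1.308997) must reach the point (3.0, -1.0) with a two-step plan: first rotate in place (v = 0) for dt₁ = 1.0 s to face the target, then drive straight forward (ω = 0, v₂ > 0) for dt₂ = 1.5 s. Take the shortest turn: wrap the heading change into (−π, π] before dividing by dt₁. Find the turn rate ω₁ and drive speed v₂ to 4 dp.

heading to target = atan2(-1−-1.5, 3−-3) = 0.0831
Δθ = wrap(0.0831 − 1.3090) = -1.2259; ω₁ = Δθ/dt₁ = -1.2259
distance = √((3−-3)² + (-1−-1.5)²) = 6.0208; v₂ = distance/dt₂ = 4.0139

ω₁ = -1.2259, v₂ = 4.0139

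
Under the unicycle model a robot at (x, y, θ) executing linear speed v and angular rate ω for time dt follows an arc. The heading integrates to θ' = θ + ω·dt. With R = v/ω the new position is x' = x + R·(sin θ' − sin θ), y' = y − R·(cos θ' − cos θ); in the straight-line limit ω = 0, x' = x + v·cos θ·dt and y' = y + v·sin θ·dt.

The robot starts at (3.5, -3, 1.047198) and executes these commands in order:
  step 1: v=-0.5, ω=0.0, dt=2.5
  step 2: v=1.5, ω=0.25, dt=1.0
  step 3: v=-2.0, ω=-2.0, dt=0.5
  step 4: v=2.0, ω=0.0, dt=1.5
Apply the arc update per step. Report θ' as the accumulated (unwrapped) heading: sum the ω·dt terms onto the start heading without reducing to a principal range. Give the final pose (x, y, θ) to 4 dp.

step 1: θ'=1.0472 (straight) → pose (2.8750, -4.0825, 1.0472)
step 2: θ'=1.2972 (R=6.0000) → pose (3.4557, -2.7037, 1.2972)
step 3: θ'=0.2972 (R=1.0000) → pose (2.7857, -3.3897, 0.2972)
step 4: θ'=0.2972 (straight) → pose (5.6542, -2.5112, 0.2972)

(5.6542, -2.5112, 0.2972)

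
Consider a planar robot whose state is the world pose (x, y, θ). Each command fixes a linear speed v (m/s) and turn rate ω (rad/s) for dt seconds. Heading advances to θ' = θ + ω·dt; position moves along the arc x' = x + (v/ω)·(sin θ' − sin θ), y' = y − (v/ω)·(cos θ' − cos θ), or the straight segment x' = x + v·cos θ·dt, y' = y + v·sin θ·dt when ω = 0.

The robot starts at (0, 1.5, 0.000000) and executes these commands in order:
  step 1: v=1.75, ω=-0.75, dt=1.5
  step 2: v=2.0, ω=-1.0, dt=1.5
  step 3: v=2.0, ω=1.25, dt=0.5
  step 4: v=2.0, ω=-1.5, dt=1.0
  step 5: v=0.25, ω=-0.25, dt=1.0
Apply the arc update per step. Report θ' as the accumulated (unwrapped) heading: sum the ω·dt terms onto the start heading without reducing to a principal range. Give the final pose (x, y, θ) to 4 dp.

step 1: θ'=-1.1250 (R=-2.3333) → pose (2.1053, 0.1727, -1.1250)
step 2: θ'=-2.6250 (R=-2.0000) → pose (1.2886, -2.4286, -2.6250)
step 3: θ'=-2.0000 (R=1.6000) → pose (0.6240, -3.1540, -2.0000)
step 4: θ'=-3.5000 (R=-1.3333) → pose (-1.0561, -3.8477, -3.5000)
step 5: θ'=-3.7500 (R=-1.0000) → pose (-1.2769, -3.7318, -3.7500)

(-1.2769, -3.7318, -3.7500)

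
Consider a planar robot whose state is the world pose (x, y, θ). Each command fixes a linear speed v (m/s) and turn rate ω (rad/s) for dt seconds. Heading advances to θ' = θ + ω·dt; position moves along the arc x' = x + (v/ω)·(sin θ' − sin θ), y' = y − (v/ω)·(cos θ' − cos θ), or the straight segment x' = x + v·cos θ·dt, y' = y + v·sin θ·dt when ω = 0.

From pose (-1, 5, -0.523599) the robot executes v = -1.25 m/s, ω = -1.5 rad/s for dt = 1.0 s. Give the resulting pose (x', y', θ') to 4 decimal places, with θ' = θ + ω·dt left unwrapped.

θ' = -0.5236 + -1.5·1.0 = -2.0236
R = v/ω = -1.25/-1.5 = 0.8333
x' = -1 + 0.8333·(sin -2.0236 − sin -0.5236) = -1.3327
y' = 5 − 0.8333·(cos -2.0236 − cos -0.5236) = 6.0863

(-1.3327, 6.0863, -2.0236)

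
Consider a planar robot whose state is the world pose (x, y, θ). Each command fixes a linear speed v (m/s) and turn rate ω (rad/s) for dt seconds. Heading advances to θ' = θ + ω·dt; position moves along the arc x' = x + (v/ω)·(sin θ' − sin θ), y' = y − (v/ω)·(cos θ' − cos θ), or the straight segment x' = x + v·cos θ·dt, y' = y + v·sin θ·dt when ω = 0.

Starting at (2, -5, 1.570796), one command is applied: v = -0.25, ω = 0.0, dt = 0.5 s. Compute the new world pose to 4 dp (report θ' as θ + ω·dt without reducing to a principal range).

θ' = 1.5708 + 0.0·0.5 = 1.5708
ω = 0 → straight: x' = 2 + -0.25·cos(1.5708)·0.5 = 2.0000
y' = -5 + -0.25·sin(1.5708)·0.5 = -5.1250

(2.0000, -5.1250, 1.5708)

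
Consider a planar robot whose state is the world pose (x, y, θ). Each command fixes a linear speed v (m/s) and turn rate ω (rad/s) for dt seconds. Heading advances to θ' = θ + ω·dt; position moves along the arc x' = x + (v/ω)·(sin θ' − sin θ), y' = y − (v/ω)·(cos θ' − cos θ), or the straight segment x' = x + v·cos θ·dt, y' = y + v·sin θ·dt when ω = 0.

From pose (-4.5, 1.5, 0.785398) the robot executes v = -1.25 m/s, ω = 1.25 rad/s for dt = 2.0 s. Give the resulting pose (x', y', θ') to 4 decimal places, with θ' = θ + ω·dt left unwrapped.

(-3.6496, -0.1968, 3.2854)

θ' = 0.7854 + 1.25·2.0 = 3.2854
R = v/ω = -1.25/1.25 = -1.0000
x' = -4.5 + -1.0000·(sin 3.2854 − sin 0.7854) = -3.6496
y' = 1.5 − -1.0000·(cos 3.2854 − cos 0.7854) = -0.1968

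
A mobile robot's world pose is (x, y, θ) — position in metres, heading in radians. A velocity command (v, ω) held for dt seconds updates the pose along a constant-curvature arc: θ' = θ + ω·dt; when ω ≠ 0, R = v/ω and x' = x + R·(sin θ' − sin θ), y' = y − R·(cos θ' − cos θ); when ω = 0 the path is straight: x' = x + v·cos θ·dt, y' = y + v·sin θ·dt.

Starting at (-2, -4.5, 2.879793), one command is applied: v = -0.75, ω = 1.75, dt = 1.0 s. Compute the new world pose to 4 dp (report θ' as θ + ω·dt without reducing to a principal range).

θ' = 2.8798 + 1.75·1.0 = 4.6298
R = v/ω = -0.75/1.75 = -0.4286
x' = -2 + -0.4286·(sin 4.6298 − sin 2.8798) = -1.4620
y' = -4.5 − -0.4286·(cos 4.6298 − cos 2.8798) = -4.1214

(-1.4620, -4.1214, 4.6298)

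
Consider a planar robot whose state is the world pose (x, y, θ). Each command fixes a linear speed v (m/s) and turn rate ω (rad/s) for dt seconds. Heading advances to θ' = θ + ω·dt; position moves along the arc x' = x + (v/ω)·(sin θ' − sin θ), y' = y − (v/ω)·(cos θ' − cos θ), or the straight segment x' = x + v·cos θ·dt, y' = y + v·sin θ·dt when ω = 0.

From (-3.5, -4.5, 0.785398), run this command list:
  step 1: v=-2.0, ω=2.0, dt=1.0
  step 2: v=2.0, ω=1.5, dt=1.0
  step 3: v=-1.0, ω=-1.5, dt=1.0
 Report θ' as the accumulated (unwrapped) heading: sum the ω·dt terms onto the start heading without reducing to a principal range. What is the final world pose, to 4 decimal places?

step 1: θ'=2.7854 (R=-1.0000) → pose (-3.1416, -6.1443, 2.7854)
step 2: θ'=4.2854 (R=1.3333) → pose (-4.8202, -6.8418, 4.2854)
step 3: θ'=2.7854 (R=0.6667) → pose (-3.9809, -6.4931, 2.7854)

(-3.9809, -6.4931, 2.7854)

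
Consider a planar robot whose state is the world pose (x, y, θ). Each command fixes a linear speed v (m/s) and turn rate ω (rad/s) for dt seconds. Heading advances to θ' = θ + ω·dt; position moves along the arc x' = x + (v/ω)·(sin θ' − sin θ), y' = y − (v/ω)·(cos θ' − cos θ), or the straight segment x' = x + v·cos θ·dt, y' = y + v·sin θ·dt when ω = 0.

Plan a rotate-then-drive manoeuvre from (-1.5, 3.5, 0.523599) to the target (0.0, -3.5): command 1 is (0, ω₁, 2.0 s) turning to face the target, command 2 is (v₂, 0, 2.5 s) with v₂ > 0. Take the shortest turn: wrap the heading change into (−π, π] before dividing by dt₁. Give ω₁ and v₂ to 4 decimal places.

ω₁ = -0.9417, v₂ = 2.8636

heading to target = atan2(-3.5−3.5, 0−-1.5) = -1.3597
Δθ = wrap(-1.3597 − 0.5236) = -1.8833; ω₁ = Δθ/dt₁ = -0.9417
distance = √((0−-1.5)² + (-3.5−3.5)²) = 7.1589; v₂ = distance/dt₂ = 2.8636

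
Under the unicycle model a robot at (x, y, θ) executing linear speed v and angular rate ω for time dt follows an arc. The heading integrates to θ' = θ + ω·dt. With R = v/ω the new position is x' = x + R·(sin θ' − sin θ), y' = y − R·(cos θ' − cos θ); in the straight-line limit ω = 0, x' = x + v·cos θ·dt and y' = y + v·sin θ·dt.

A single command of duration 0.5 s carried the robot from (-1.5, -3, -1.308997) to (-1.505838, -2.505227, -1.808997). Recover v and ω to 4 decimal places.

Δθ = -1.808997 − -1.308997 = -0.500000
ω = Δθ/dt = -0.500000/0.5 = -1.0000
R = −Δy/(cos θ' − cos θ) = 1.0000
v = R·ω = 1.0000·-1.0000 = -1.0000

v = -1.0000, ω = -1.0000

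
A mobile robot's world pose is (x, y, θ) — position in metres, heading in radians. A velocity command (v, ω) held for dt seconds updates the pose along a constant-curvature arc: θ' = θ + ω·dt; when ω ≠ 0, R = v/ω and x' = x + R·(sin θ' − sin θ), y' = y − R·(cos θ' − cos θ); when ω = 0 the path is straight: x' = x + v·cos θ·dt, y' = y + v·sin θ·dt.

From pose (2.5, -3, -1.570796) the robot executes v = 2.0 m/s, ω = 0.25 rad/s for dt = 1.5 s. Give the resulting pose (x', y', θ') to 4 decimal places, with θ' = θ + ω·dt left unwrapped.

(3.0559, -5.9302, -1.1958)

θ' = -1.5708 + 0.25·1.5 = -1.1958
R = v/ω = 2.0/0.25 = 8.0000
x' = 2.5 + 8.0000·(sin -1.1958 − sin -1.5708) = 3.0559
y' = -3 − 8.0000·(cos -1.1958 − cos -1.5708) = -5.9302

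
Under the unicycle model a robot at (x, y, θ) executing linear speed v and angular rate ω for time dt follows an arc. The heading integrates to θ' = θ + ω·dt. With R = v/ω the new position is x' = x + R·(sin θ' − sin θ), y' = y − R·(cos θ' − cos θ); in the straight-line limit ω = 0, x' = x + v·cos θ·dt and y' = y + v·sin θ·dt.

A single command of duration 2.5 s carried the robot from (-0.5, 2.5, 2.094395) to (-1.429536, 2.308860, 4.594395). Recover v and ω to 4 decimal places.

Δθ = 4.594395 − 2.094395 = 2.500000
ω = Δθ/dt = 2.500000/2.5 = 1.0000
R = Δx/(sin θ' − sin θ) = 0.5000
v = R·ω = 0.5000·1.0000 = 0.5000

v = 0.5000, ω = 1.0000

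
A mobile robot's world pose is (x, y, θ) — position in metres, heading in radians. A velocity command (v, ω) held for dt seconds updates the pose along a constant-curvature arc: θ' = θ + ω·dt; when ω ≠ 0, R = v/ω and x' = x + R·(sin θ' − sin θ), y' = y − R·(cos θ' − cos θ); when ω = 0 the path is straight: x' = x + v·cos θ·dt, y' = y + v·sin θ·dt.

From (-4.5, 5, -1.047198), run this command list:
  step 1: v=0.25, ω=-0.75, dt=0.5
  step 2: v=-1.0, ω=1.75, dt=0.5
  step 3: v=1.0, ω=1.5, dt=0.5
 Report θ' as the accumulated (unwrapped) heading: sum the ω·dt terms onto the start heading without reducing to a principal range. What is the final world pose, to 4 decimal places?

step 1: θ'=-1.4222 (R=-0.3333) → pose (-4.4590, 4.8827, -1.4222)
step 2: θ'=-0.5472 (R=-0.5714) → pose (-4.7268, 5.2861, -0.5472)
step 3: θ'=0.2028 (R=0.6667) → pose (-4.2457, 5.2024, 0.2028)

(-4.2457, 5.2024, 0.2028)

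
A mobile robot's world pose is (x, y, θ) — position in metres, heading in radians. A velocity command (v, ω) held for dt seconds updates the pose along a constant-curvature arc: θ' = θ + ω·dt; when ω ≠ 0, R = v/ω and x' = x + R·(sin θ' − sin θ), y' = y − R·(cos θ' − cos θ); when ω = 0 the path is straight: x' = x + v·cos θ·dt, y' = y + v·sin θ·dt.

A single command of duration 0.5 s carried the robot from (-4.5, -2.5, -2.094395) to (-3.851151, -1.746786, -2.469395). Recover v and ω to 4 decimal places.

Δθ = -2.469395 − -2.094395 = -0.375000
ω = Δθ/dt = -0.375000/0.5 = -0.7500
R = −Δy/(cos θ' − cos θ) = 2.6667
v = R·ω = 2.6667·-0.7500 = -2.0000

v = -2.0000, ω = -0.7500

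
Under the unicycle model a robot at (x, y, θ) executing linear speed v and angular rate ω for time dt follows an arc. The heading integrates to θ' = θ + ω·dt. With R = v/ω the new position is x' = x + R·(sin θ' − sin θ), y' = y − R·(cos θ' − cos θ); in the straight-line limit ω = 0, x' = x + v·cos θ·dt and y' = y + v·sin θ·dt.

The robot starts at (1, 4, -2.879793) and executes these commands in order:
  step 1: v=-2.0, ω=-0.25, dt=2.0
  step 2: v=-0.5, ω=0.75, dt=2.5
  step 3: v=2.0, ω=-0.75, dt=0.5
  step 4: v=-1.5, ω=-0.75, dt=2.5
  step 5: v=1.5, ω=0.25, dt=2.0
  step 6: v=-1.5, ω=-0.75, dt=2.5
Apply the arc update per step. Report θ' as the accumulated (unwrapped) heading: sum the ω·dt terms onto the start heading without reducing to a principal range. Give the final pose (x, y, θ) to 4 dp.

step 1: θ'=-3.3798 (R=8.0000) → pose (4.9582, 4.0467, -3.3798)
step 2: θ'=-1.5048 (R=-0.6667) → pose (5.7807, 4.7385, -1.5048)
step 3: θ'=-1.8798 (R=-2.6667) → pose (5.6602, 3.7517, -1.8798)
step 4: θ'=-3.7548 (R=2.0000) → pose (8.7165, 4.7791, -3.7548)
step 5: θ'=-3.2548 (R=6.0000) → pose (5.9413, 5.8338, -3.2548)
step 6: θ'=-5.1298 (R=2.0000) → pose (7.5437, 3.0359, -5.1298)

(7.5437, 3.0359, -5.1298)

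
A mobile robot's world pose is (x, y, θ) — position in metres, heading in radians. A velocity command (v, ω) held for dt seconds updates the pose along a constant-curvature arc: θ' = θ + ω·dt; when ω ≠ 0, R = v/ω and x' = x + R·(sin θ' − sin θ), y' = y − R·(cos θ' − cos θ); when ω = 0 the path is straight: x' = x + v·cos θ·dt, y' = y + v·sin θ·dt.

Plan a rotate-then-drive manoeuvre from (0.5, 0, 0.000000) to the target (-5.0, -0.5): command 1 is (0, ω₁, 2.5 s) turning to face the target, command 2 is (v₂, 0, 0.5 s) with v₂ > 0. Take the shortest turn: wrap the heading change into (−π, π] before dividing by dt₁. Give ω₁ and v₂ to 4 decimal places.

heading to target = atan2(-0.5−0, -5−0.5) = -3.0509
Δθ = wrap(-3.0509 − 0.0000) = -3.0509; ω₁ = Δθ/dt₁ = -1.2204
distance = √((-5−0.5)² + (-0.5−0)²) = 5.5227; v₂ = distance/dt₂ = 11.0454

ω₁ = -1.2204, v₂ = 11.0454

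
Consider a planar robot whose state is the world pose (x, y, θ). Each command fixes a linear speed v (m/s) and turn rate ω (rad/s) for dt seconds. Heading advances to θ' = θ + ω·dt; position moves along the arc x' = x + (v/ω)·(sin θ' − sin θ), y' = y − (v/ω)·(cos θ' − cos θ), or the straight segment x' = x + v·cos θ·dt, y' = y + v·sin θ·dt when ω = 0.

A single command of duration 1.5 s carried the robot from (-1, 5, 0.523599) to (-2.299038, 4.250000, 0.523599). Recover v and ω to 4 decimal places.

Δθ = 0.523599 − 0.523599 = 0.000000
ω = Δθ/dt = 0.000000/1.5 = 0.0000
ω = 0 → v = (Δx·cos θ + Δy·sin θ)/dt = -1.0000

v = -1.0000, ω = 0.0000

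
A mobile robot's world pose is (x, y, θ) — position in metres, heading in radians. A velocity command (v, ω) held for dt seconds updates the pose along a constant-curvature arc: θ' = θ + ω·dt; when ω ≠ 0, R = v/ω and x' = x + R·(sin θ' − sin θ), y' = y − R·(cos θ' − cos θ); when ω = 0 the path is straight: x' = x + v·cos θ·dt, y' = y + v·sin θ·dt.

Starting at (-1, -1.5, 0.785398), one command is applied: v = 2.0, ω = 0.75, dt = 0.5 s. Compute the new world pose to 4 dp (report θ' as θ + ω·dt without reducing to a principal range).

θ' = 0.7854 + 0.75·0.5 = 1.1604
R = v/ω = 2.0/0.75 = 2.6667
x' = -1 + 2.6667·(sin 1.1604 − sin 0.7854) = -0.4404
y' = -1.5 − 2.6667·(cos 1.1604 − cos 0.7854) = -0.6783

(-0.4404, -0.6783, 1.1604)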